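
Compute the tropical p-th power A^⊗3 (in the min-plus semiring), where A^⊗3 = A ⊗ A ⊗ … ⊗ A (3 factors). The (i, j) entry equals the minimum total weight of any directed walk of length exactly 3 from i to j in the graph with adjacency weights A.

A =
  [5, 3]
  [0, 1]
A^⊗3 =
  [4, 5]
  [2, 3]

Each entry (A^⊗3)_ij equals the minimum over all length-3 walks i = v_0 → v_1 → … → v_3 = j of Σ_t A[v_t][v_{t+1}]. For example, for (i, j) = (0, 1) we minimise over 4 possible intermediate vertex sequences; the minimum is 5, attained along the walk 0 → 1 → 1 → 1.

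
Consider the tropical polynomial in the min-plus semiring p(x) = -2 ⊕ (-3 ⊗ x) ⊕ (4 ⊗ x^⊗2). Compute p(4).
p(4) = -2

A tropical monomial a ⊗ x^⊗i evaluates to a + i · x. Evaluating each term at x = 4:
  Term 0 contributes -2 + 0 · 4 = -2
  Term 1 contributes -3 + 1 · 4 = 1
  Term 2 contributes 4 + 2 · 4 = 12
p(4) = ⊕ of these = min[-2, 1, 12] = -2.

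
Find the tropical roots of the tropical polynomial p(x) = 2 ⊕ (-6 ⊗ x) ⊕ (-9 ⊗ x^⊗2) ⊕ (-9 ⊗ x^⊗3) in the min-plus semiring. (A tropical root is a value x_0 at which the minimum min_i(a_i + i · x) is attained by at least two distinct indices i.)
Roots: {0, 3, 8}

Each tropical root is a break point of the lower envelope of the lines y = a_i + i · x (there are 4 lines, with slopes 0, 1, ..., 3). Only the lines that attain the minimum somewhere contribute to roots; other lines are dominated. Here the surviving (envelope) indices are i = 3, i = 2, i = 1, i = 0.
Intersections between consecutive envelope lines give the roots: for adjacent envelope indices i < j the intersection is x = (a_i − a_j) / (j − i). Reading off the sorted break points: {0, 3, 8}.
Verification: at each break x_0, at least two indices attain the minimum of min_i(a_i + i · x_0).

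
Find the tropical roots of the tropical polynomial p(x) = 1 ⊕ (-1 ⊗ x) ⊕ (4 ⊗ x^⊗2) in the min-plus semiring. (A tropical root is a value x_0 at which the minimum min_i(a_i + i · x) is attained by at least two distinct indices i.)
Roots: {-5, 2}

Each tropical root is a break point of the lower envelope of the lines y = a_i + i · x (there are 3 lines, with slopes 0, 1, ..., 2). Only the lines that attain the minimum somewhere contribute to roots; other lines are dominated. Here the surviving (envelope) indices are i = 2, i = 1, i = 0.
Intersections between consecutive envelope lines give the roots: for adjacent envelope indices i < j the intersection is x = (a_i − a_j) / (j − i). Reading off the sorted break points: {-5, 2}.
Verification: at each break x_0, at least two indices attain the minimum of min_i(a_i + i · x_0).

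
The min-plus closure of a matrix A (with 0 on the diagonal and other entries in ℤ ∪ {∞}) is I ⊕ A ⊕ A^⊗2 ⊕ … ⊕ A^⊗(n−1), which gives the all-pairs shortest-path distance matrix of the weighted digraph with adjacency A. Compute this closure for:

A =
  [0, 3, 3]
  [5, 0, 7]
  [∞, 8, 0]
Closure =
  [0, 3, 3]
  [5, 0, 7]
  [13, 8, 0]

This is the Floyd-Warshall all-pairs shortest-path computation. For each intermediate vertex k = 0, 1, …, 2, update dist[i][j] ← min(dist[i][j], dist[i][k] + dist[k][j]). The final matrix gives, for each (i, j), the minimum total weight of any directed path from i to j (possibly empty when i = j).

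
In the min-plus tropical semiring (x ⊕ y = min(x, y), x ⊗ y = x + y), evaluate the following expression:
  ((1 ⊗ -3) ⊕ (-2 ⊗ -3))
((1 ⊗ -3) ⊕ (-2 ⊗ -3)) = -5

Expand innermost to outermost. Recall ⊕ takes the minimum of its arguments and ⊗ takes their sum. Working out the expression ((1 ⊗ -3) ⊕ (-2 ⊗ -3)) gives -5.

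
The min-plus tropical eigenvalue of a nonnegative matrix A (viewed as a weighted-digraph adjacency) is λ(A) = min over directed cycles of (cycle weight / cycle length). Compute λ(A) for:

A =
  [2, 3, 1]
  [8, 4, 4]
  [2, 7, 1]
λ(A) = 1

Enumerate directed cycles and compute their means (weight / length). Sample:
  cycle 0 → 0: weight = 2, length = 1, mean = 2/1 ≈ 2.000
  cycle 1 → 1: weight = 4, length = 1, mean = 4/1 ≈ 4.000
  cycle 2 → 2: weight = 1, length = 1, mean = 1/1 ≈ 1.000
  cycle 0 → 1 → 0: weight = 11, length = 2, mean = 11/2 ≈ 5.500
  cycle 0 → 2 → 0: weight = 3, length = 2, mean = 3/2 ≈ 1.500
  cycle 1 → 0 → 1: weight = 11, length = 2, mean = 11/2 ≈ 5.500
Minimum mean = 1.000, attained e.g. along the cycle 2 → 2 with weight 1 and length 1. So λ(A) = 1/1 = 1.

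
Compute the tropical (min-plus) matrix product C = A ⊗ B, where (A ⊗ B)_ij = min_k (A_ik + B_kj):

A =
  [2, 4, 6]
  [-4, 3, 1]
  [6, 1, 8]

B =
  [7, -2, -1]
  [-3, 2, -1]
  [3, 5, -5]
A ⊗ B =
  [1, 0, 1]
  [0, -6, -5]
  [-2, 3, 0]

Apply the min-plus product entry-by-entry:
  C[0][0] = min over k of (A[0][0] + B[0][0] = 2 + 7 = 9, A[0][1] + B[1][0] = 4 + -3 = 1, A[0][2] + B[2][0] = 6 + 3 = 9) = 1 (attained at k = 1)
  C[0][1] = min over k of (A[0][0] + B[0][1] = 2 + -2 = 0, A[0][1] + B[1][1] = 4 + 2 = 6, A[0][2] + B[2][1] = 6 + 5 = 11) = 0 (attained at k = 0)
  C[0][2] = min over k of (A[0][0] + B[0][2] = 2 + -1 = 1, A[0][1] + B[1][2] = 4 + -1 = 3, A[0][2] + B[2][2] = 6 + -5 = 1) = 1 (attained at k = 0)
  C[1][0] = min over k of (A[1][0] + B[0][0] = -4 + 7 = 3, A[1][1] + B[1][0] = 3 + -3 = 0, A[1][2] + B[2][0] = 1 + 3 = 4) = 0 (attained at k = 1)
  C[1][1] = min over k of (A[1][0] + B[0][1] = -4 + -2 = -6, A[1][1] + B[1][1] = 3 + 2 = 5, A[1][2] + B[2][1] = 1 + 5 = 6) = -6 (attained at k = 0)
  C[1][2] = min over k of (A[1][0] + B[0][2] = -4 + -1 = -5, A[1][1] + B[1][2] = 3 + -1 = 2, A[1][2] + B[2][2] = 1 + -5 = -4) = -5 (attained at k = 0)
  C[2][0] = min over k of (A[2][0] + B[0][0] = 6 + 7 = 13, A[2][1] + B[1][0] = 1 + -3 = -2, A[2][2] + B[2][0] = 8 + 3 = 11) = -2 (attained at k = 1)
  C[2][1] = min over k of (A[2][0] + B[0][1] = 6 + -2 = 4, A[2][1] + B[1][1] = 1 + 2 = 3, A[2][2] + B[2][1] = 8 + 5 = 13) = 3 (attained at k = 1)
  C[2][2] = min over k of (A[2][0] + B[0][2] = 6 + -1 = 5, A[2][1] + B[1][2] = 1 + -1 = 0, A[2][2] + B[2][2] = 8 + -5 = 3) = 0 (attained at k = 1)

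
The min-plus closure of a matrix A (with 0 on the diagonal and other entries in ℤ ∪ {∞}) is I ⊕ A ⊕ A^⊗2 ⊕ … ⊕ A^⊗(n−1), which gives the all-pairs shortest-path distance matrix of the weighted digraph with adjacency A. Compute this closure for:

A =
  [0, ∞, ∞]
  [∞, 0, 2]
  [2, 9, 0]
Closure =
  [0, ∞, ∞]
  [4, 0, 2]
  [2, 9, 0]

This is the Floyd-Warshall all-pairs shortest-path computation. For each intermediate vertex k = 0, 1, …, 2, update dist[i][j] ← min(dist[i][j], dist[i][k] + dist[k][j]). The final matrix gives, for each (i, j), the minimum total weight of any directed path from i to j (possibly empty when i = j).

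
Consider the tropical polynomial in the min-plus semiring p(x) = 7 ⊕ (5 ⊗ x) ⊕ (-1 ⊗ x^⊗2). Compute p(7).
p(7) = 7

A tropical monomial a ⊗ x^⊗i evaluates to a + i · x. Evaluating each term at x = 7:
  Term 0 contributes 7 + 0 · 7 = 7
  Term 1 contributes 5 + 1 · 7 = 12
  Term 2 contributes -1 + 2 · 7 = 13
p(7) = ⊕ of these = min[7, 12, 13] = 7.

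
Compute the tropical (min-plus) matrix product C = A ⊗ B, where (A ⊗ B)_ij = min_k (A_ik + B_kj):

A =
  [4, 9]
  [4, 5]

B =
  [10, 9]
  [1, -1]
A ⊗ B =
  [10, 8]
  [6, 4]

Apply the min-plus product entry-by-entry:
  C[0][0] = min over k of (A[0][0] + B[0][0] = 4 + 10 = 14, A[0][1] + B[1][0] = 9 + 1 = 10) = 10 (attained at k = 1)
  C[0][1] = min over k of (A[0][0] + B[0][1] = 4 + 9 = 13, A[0][1] + B[1][1] = 9 + -1 = 8) = 8 (attained at k = 1)
  C[1][0] = min over k of (A[1][0] + B[0][0] = 4 + 10 = 14, A[1][1] + B[1][0] = 5 + 1 = 6) = 6 (attained at k = 1)
  C[1][1] = min over k of (A[1][0] + B[0][1] = 4 + 9 = 13, A[1][1] + B[1][1] = 5 + -1 = 4) = 4 (attained at k = 1)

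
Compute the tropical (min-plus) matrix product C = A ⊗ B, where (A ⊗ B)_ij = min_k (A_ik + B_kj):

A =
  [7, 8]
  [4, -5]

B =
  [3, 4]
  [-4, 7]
A ⊗ B =
  [4, 11]
  [-9, 2]

Apply the min-plus product entry-by-entry:
  C[0][0] = min over k of (A[0][0] + B[0][0] = 7 + 3 = 10, A[0][1] + B[1][0] = 8 + -4 = 4) = 4 (attained at k = 1)
  C[0][1] = min over k of (A[0][0] + B[0][1] = 7 + 4 = 11, A[0][1] + B[1][1] = 8 + 7 = 15) = 11 (attained at k = 0)
  C[1][0] = min over k of (A[1][0] + B[0][0] = 4 + 3 = 7, A[1][1] + B[1][0] = -5 + -4 = -9) = -9 (attained at k = 1)
  C[1][1] = min over k of (A[1][0] + B[0][1] = 4 + 4 = 8, A[1][1] + B[1][1] = -5 + 7 = 2) = 2 (attained at k = 1)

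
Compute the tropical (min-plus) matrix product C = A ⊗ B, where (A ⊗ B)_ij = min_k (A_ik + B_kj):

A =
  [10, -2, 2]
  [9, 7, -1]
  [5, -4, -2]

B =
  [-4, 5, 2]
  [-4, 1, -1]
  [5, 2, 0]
A ⊗ B =
  [-6, -1, -3]
  [3, 1, -1]
  [-8, -3, -5]

Apply the min-plus product entry-by-entry:
  C[0][0] = min over k of (A[0][0] + B[0][0] = 10 + -4 = 6, A[0][1] + B[1][0] = -2 + -4 = -6, A[0][2] + B[2][0] = 2 + 5 = 7) = -6 (attained at k = 1)
  C[0][1] = min over k of (A[0][0] + B[0][1] = 10 + 5 = 15, A[0][1] + B[1][1] = -2 + 1 = -1, A[0][2] + B[2][1] = 2 + 2 = 4) = -1 (attained at k = 1)
  C[0][2] = min over k of (A[0][0] + B[0][2] = 10 + 2 = 12, A[0][1] + B[1][2] = -2 + -1 = -3, A[0][2] + B[2][2] = 2 + 0 = 2) = -3 (attained at k = 1)
  C[1][0] = min over k of (A[1][0] + B[0][0] = 9 + -4 = 5, A[1][1] + B[1][0] = 7 + -4 = 3, A[1][2] + B[2][0] = -1 + 5 = 4) = 3 (attained at k = 1)
  C[1][1] = min over k of (A[1][0] + B[0][1] = 9 + 5 = 14, A[1][1] + B[1][1] = 7 + 1 = 8, A[1][2] + B[2][1] = -1 + 2 = 1) = 1 (attained at k = 2)
  C[1][2] = min over k of (A[1][0] + B[0][2] = 9 + 2 = 11, A[1][1] + B[1][2] = 7 + -1 = 6, A[1][2] + B[2][2] = -1 + 0 = -1) = -1 (attained at k = 2)
  C[2][0] = min over k of (A[2][0] + B[0][0] = 5 + -4 = 1, A[2][1] + B[1][0] = -4 + -4 = -8, A[2][2] + B[2][0] = -2 + 5 = 3) = -8 (attained at k = 1)
  C[2][1] = min over k of (A[2][0] + B[0][1] = 5 + 5 = 10, A[2][1] + B[1][1] = -4 + 1 = -3, A[2][2] + B[2][1] = -2 + 2 = 0) = -3 (attained at k = 1)
  C[2][2] = min over k of (A[2][0] + B[0][2] = 5 + 2 = 7, A[2][1] + B[1][2] = -4 + -1 = -5, A[2][2] + B[2][2] = -2 + 0 = -2) = -5 (attained at k = 1)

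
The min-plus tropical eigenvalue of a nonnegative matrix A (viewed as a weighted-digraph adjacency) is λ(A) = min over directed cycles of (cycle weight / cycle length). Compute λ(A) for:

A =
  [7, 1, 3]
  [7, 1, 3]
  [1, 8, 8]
λ(A) = 1

Enumerate directed cycles and compute their means (weight / length). Sample:
  cycle 0 → 0: weight = 7, length = 1, mean = 7/1 ≈ 7.000
  cycle 1 → 1: weight = 1, length = 1, mean = 1/1 ≈ 1.000
  cycle 2 → 2: weight = 8, length = 1, mean = 8/1 ≈ 8.000
  cycle 0 → 1 → 0: weight = 8, length = 2, mean = 8/2 ≈ 4.000
  cycle 0 → 2 → 0: weight = 4, length = 2, mean = 4/2 ≈ 2.000
  cycle 1 → 0 → 1: weight = 8, length = 2, mean = 8/2 ≈ 4.000
Minimum mean = 1.000, attained e.g. along the cycle 1 → 1 with weight 1 and length 1. So λ(A) = 1/1 = 1.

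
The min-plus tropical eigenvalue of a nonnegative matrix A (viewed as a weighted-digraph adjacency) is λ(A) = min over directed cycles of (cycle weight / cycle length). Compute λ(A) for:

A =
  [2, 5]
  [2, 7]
λ(A) = 2

Enumerate directed cycles and compute their means (weight / length). Sample:
  cycle 0 → 0: weight = 2, length = 1, mean = 2/1 ≈ 2.000
  cycle 1 → 1: weight = 7, length = 1, mean = 7/1 ≈ 7.000
  cycle 0 → 1 → 0: weight = 7, length = 2, mean = 7/2 ≈ 3.500
  cycle 1 → 0 → 1: weight = 7, length = 2, mean = 7/2 ≈ 3.500
Minimum mean = 2.000, attained e.g. along the cycle 0 → 0 with weight 2 and length 1. So λ(A) = 2/1 = 2.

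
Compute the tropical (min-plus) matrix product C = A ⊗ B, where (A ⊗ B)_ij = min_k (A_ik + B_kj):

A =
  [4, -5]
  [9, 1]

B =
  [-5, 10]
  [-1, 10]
A ⊗ B =
  [-6, 5]
  [0, 11]

Apply the min-plus product entry-by-entry:
  C[0][0] = min over k of (A[0][0] + B[0][0] = 4 + -5 = -1, A[0][1] + B[1][0] = -5 + -1 = -6) = -6 (attained at k = 1)
  C[0][1] = min over k of (A[0][0] + B[0][1] = 4 + 10 = 14, A[0][1] + B[1][1] = -5 + 10 = 5) = 5 (attained at k = 1)
  C[1][0] = min over k of (A[1][0] + B[0][0] = 9 + -5 = 4, A[1][1] + B[1][0] = 1 + -1 = 0) = 0 (attained at k = 1)
  C[1][1] = min over k of (A[1][0] + B[0][1] = 9 + 10 = 19, A[1][1] + B[1][1] = 1 + 10 = 11) = 11 (attained at k = 1)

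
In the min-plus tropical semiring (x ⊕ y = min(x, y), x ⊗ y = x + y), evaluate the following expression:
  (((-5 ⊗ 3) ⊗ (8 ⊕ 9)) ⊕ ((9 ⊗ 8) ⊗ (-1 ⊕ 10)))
(((-5 ⊗ 3) ⊗ (8 ⊕ 9)) ⊕ ((9 ⊗ 8) ⊗ (-1 ⊕ 10))) = 6

Expand innermost to outermost. Recall ⊕ takes the minimum of its arguments and ⊗ takes their sum. Working out the expression (((-5 ⊗ 3) ⊗ (8 ⊕ 9)) ⊕ ((9 ⊗ 8) ⊗ (-1 ⊕ 10))) gives 6.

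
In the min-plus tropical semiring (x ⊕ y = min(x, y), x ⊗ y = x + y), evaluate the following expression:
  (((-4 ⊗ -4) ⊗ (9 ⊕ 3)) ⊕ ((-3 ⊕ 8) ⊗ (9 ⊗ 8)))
(((-4 ⊗ -4) ⊗ (9 ⊕ 3)) ⊕ ((-3 ⊕ 8) ⊗ (9 ⊗ 8))) = -5

Expand innermost to outermost. Recall ⊕ takes the minimum of its arguments and ⊗ takes their sum. Working out the expression (((-4 ⊗ -4) ⊗ (9 ⊕ 3)) ⊕ ((-3 ⊕ 8) ⊗ (9 ⊗ 8))) gives -5.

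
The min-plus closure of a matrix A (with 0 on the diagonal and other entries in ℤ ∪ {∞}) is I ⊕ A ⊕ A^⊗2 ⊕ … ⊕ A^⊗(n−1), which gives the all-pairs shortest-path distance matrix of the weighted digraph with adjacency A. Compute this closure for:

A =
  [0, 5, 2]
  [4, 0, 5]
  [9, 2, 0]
Closure =
  [0, 4, 2]
  [4, 0, 5]
  [6, 2, 0]

This is the Floyd-Warshall all-pairs shortest-path computation. For each intermediate vertex k = 0, 1, …, 2, update dist[i][j] ← min(dist[i][j], dist[i][k] + dist[k][j]). The final matrix gives, for each (i, j), the minimum total weight of any directed path from i to j (possibly empty when i = j).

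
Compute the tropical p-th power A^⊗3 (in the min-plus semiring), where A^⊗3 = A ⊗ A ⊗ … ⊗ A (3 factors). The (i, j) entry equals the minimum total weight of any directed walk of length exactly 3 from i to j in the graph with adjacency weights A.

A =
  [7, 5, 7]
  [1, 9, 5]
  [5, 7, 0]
A^⊗3 =
  [12, 11, 7]
  [7, 12, 5]
  [5, 7, 0]

Each entry (A^⊗3)_ij equals the minimum over all length-3 walks i = v_0 → v_1 → … → v_3 = j of Σ_t A[v_t][v_{t+1}]. For example, for (i, j) = (0, 2) we minimise over 9 possible intermediate vertex sequences; the minimum is 7, attained along the walk 0 → 2 → 2 → 2.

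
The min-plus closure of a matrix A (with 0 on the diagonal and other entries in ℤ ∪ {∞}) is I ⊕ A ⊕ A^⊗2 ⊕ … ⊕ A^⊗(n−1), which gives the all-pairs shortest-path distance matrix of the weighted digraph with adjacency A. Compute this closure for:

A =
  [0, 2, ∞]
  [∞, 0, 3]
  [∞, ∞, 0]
Closure =
  [0, 2, 5]
  [∞, 0, 3]
  [∞, ∞, 0]

This is the Floyd-Warshall all-pairs shortest-path computation. For each intermediate vertex k = 0, 1, …, 2, update dist[i][j] ← min(dist[i][j], dist[i][k] + dist[k][j]). The final matrix gives, for each (i, j), the minimum total weight of any directed path from i to j (possibly empty when i = j).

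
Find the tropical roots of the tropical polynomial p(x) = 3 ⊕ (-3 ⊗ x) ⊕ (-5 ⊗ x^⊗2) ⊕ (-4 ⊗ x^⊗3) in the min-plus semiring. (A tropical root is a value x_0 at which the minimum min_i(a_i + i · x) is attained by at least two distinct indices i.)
Roots: {-1, 2, 6}

Each tropical root is a break point of the lower envelope of the lines y = a_i + i · x (there are 4 lines, with slopes 0, 1, ..., 3). Only the lines that attain the minimum somewhere contribute to roots; other lines are dominated. Here the surviving (envelope) indices are i = 3, i = 2, i = 1, i = 0.
Intersections between consecutive envelope lines give the roots: for adjacent envelope indices i < j the intersection is x = (a_i − a_j) / (j − i). Reading off the sorted break points: {-1, 2, 6}.
Verification: at each break x_0, at least two indices attain the minimum of min_i(a_i + i · x_0).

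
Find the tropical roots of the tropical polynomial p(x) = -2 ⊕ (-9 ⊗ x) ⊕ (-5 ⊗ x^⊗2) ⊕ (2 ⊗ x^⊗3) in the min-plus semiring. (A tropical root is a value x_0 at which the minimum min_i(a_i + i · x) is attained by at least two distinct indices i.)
Roots: {-7, -4, 7}

Each tropical root is a break point of the lower envelope of the lines y = a_i + i · x (there are 4 lines, with slopes 0, 1, ..., 3). Only the lines that attain the minimum somewhere contribute to roots; other lines are dominated. Here the surviving (envelope) indices are i = 3, i = 2, i = 1, i = 0.
Intersections between consecutive envelope lines give the roots: for adjacent envelope indices i < j the intersection is x = (a_i − a_j) / (j − i). Reading off the sorted break points: {-7, -4, 7}.
Verification: at each break x_0, at least two indices attain the minimum of min_i(a_i + i · x_0).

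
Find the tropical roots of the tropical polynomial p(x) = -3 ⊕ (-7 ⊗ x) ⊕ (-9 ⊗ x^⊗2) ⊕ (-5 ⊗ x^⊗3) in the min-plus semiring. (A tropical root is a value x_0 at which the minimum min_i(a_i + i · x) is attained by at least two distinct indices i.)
Roots: {-4, 2, 4}

Each tropical root is a break point of the lower envelope of the lines y = a_i + i · x (there are 4 lines, with slopes 0, 1, ..., 3). Only the lines that attain the minimum somewhere contribute to roots; other lines are dominated. Here the surviving (envelope) indices are i = 3, i = 2, i = 1, i = 0.
Intersections between consecutive envelope lines give the roots: for adjacent envelope indices i < j the intersection is x = (a_i − a_j) / (j − i). Reading off the sorted break points: {-4, 2, 4}.
Verification: at each break x_0, at least two indices attain the minimum of min_i(a_i + i · x_0).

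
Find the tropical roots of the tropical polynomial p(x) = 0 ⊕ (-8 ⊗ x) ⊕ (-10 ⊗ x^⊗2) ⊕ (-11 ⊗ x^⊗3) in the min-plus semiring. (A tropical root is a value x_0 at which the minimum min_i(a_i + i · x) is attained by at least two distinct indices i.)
Roots: {1, 2, 8}

Each tropical root is a break point of the lower envelope of the lines y = a_i + i · x (there are 4 lines, with slopes 0, 1, ..., 3). Only the lines that attain the minimum somewhere contribute to roots; other lines are dominated. Here the surviving (envelope) indices are i = 3, i = 2, i = 1, i = 0.
Intersections between consecutive envelope lines give the roots: for adjacent envelope indices i < j the intersection is x = (a_i − a_j) / (j − i). Reading off the sorted break points: {1, 2, 8}.
Verification: at each break x_0, at least two indices attain the minimum of min_i(a_i + i · x_0).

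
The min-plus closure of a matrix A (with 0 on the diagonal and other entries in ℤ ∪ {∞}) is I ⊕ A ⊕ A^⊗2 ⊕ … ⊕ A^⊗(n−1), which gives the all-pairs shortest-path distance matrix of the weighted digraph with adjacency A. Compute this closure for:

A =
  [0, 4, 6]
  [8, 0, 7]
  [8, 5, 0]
Closure =
  [0, 4, 6]
  [8, 0, 7]
  [8, 5, 0]

This is the Floyd-Warshall all-pairs shortest-path computation. For each intermediate vertex k = 0, 1, …, 2, update dist[i][j] ← min(dist[i][j], dist[i][k] + dist[k][j]). The final matrix gives, for each (i, j), the minimum total weight of any directed path from i to j (possibly empty when i = j).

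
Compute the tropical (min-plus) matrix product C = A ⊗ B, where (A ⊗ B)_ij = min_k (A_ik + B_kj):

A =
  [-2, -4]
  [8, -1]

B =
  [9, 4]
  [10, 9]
A ⊗ B =
  [6, 2]
  [9, 8]

Apply the min-plus product entry-by-entry:
  C[0][0] = min over k of (A[0][0] + B[0][0] = -2 + 9 = 7, A[0][1] + B[1][0] = -4 + 10 = 6) = 6 (attained at k = 1)
  C[0][1] = min over k of (A[0][0] + B[0][1] = -2 + 4 = 2, A[0][1] + B[1][1] = -4 + 9 = 5) = 2 (attained at k = 0)
  C[1][0] = min over k of (A[1][0] + B[0][0] = 8 + 9 = 17, A[1][1] + B[1][0] = -1 + 10 = 9) = 9 (attained at k = 1)
  C[1][1] = min over k of (A[1][0] + B[0][1] = 8 + 4 = 12, A[1][1] + B[1][1] = -1 + 9 = 8) = 8 (attained at k = 1)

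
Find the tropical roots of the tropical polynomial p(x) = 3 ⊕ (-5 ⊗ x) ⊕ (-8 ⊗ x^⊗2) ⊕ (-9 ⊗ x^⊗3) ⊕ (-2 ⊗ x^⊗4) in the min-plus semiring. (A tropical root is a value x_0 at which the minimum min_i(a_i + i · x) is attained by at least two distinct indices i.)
Roots: {-7, 1, 3, 8}

Each tropical root is a break point of the lower envelope of the lines y = a_i + i · x (there are 5 lines, with slopes 0, 1, ..., 4). Only the lines that attain the minimum somewhere contribute to roots; other lines are dominated. Here the surviving (envelope) indices are i = 4, i = 3, i = 2, i = 1, i = 0.
Intersections between consecutive envelope lines give the roots: for adjacent envelope indices i < j the intersection is x = (a_i − a_j) / (j − i). Reading off the sorted break points: {-7, 1, 3, 8}.
Verification: at each break x_0, at least two indices attain the minimum of min_i(a_i + i · x_0).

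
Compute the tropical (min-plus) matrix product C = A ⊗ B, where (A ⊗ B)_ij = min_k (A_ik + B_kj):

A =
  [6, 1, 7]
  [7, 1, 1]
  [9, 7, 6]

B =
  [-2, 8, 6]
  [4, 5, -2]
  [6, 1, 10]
A ⊗ B =
  [4, 6, -1]
  [5, 2, -1]
  [7, 7, 5]

Apply the min-plus product entry-by-entry:
  C[0][0] = min over k of (A[0][0] + B[0][0] = 6 + -2 = 4, A[0][1] + B[1][0] = 1 + 4 = 5, A[0][2] + B[2][0] = 7 + 6 = 13) = 4 (attained at k = 0)
  C[0][1] = min over k of (A[0][0] + B[0][1] = 6 + 8 = 14, A[0][1] + B[1][1] = 1 + 5 = 6, A[0][2] + B[2][1] = 7 + 1 = 8) = 6 (attained at k = 1)
  C[0][2] = min over k of (A[0][0] + B[0][2] = 6 + 6 = 12, A[0][1] + B[1][2] = 1 + -2 = -1, A[0][2] + B[2][2] = 7 + 10 = 17) = -1 (attained at k = 1)
  C[1][0] = min over k of (A[1][0] + B[0][0] = 7 + -2 = 5, A[1][1] + B[1][0] = 1 + 4 = 5, A[1][2] + B[2][0] = 1 + 6 = 7) = 5 (attained at k = 0)
  C[1][1] = min over k of (A[1][0] + B[0][1] = 7 + 8 = 15, A[1][1] + B[1][1] = 1 + 5 = 6, A[1][2] + B[2][1] = 1 + 1 = 2) = 2 (attained at k = 2)
  C[1][2] = min over k of (A[1][0] + B[0][2] = 7 + 6 = 13, A[1][1] + B[1][2] = 1 + -2 = -1, A[1][2] + B[2][2] = 1 + 10 = 11) = -1 (attained at k = 1)
  C[2][0] = min over k of (A[2][0] + B[0][0] = 9 + -2 = 7, A[2][1] + B[1][0] = 7 + 4 = 11, A[2][2] + B[2][0] = 6 + 6 = 12) = 7 (attained at k = 0)
  C[2][1] = min over k of (A[2][0] + B[0][1] = 9 + 8 = 17, A[2][1] + B[1][1] = 7 + 5 = 12, A[2][2] + B[2][1] = 6 + 1 = 7) = 7 (attained at k = 2)
  C[2][2] = min over k of (A[2][0] + B[0][2] = 9 + 6 = 15, A[2][1] + B[1][2] = 7 + -2 = 5, A[2][2] + B[2][2] = 6 + 10 = 16) = 5 (attained at k = 1)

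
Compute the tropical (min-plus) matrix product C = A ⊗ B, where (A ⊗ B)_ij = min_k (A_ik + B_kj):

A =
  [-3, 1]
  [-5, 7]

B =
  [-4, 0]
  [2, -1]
A ⊗ B =
  [-7, -3]
  [-9, -5]

Apply the min-plus product entry-by-entry:
  C[0][0] = min over k of (A[0][0] + B[0][0] = -3 + -4 = -7, A[0][1] + B[1][0] = 1 + 2 = 3) = -7 (attained at k = 0)
  C[0][1] = min over k of (A[0][0] + B[0][1] = -3 + 0 = -3, A[0][1] + B[1][1] = 1 + -1 = 0) = -3 (attained at k = 0)
  C[1][0] = min over k of (A[1][0] + B[0][0] = -5 + -4 = -9, A[1][1] + B[1][0] = 7 + 2 = 9) = -9 (attained at k = 0)
  C[1][1] = min over k of (A[1][0] + B[0][1] = -5 + 0 = -5, A[1][1] + B[1][1] = 7 + -1 = 6) = -5 (attained at k = 0)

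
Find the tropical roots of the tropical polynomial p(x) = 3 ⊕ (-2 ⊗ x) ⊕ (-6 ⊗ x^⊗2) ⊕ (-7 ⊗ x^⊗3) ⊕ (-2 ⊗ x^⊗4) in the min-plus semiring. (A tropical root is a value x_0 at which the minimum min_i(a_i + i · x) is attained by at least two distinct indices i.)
Roots: {-5, 1, 4, 5}

Each tropical root is a break point of the lower envelope of the lines y = a_i + i · x (there are 5 lines, with slopes 0, 1, ..., 4). Only the lines that attain the minimum somewhere contribute to roots; other lines are dominated. Here the surviving (envelope) indices are i = 4, i = 3, i = 2, i = 1, i = 0.
Intersections between consecutive envelope lines give the roots: for adjacent envelope indices i < j the intersection is x = (a_i − a_j) / (j − i). Reading off the sorted break points: {-5, 1, 4, 5}.
Verification: at each break x_0, at least two indices attain the minimum of min_i(a_i + i · x_0).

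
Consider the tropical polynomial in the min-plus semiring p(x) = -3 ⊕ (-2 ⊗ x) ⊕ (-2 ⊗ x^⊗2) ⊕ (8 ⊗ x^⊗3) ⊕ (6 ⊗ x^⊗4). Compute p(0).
p(0) = -3

A tropical monomial a ⊗ x^⊗i evaluates to a + i · x. Evaluating each term at x = 0:
  Term 0 contributes -3 + 0 · 0 = -3
  Term 1 contributes -2 + 1 · 0 = -2
  Term 2 contributes -2 + 2 · 0 = -2
  Term 3 contributes 8 + 3 · 0 = 8
  Term 4 contributes 6 + 4 · 0 = 6
p(0) = ⊕ of these = min[-3, -2, -2, 8, 6] = -3.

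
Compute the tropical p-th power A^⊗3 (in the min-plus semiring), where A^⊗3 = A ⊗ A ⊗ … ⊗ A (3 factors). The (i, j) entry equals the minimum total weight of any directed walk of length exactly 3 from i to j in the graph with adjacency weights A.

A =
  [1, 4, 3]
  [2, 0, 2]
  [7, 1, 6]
A^⊗3 =
  [3, 4, 5]
  [2, 0, 2]
  [3, 1, 3]

Each entry (A^⊗3)_ij equals the minimum over all length-3 walks i = v_0 → v_1 → … → v_3 = j of Σ_t A[v_t][v_{t+1}]. For example, for (i, j) = (0, 2) we minimise over 9 possible intermediate vertex sequences; the minimum is 5, attained along the walk 0 → 0 → 0 → 2.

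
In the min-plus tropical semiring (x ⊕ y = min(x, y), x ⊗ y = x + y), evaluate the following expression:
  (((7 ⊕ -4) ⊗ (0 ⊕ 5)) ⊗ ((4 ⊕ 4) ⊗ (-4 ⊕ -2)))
(((7 ⊕ -4) ⊗ (0 ⊕ 5)) ⊗ ((4 ⊕ 4) ⊗ (-4 ⊕ -2))) = -4

Expand innermost to outermost. Recall ⊕ takes the minimum of its arguments and ⊗ takes their sum. Working out the expression (((7 ⊕ -4) ⊗ (0 ⊕ 5)) ⊗ ((4 ⊕ 4) ⊗ (-4 ⊕ -2))) gives -4.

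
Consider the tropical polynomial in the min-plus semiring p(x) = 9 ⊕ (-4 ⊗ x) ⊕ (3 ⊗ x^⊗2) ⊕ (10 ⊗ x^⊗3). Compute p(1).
p(1) = -3

A tropical monomial a ⊗ x^⊗i evaluates to a + i · x. Evaluating each term at x = 1:
  Term 0 contributes 9 + 0 · 1 = 9
  Term 1 contributes -4 + 1 · 1 = -3
  Term 2 contributes 3 + 2 · 1 = 5
  Term 3 contributes 10 + 3 · 1 = 13
p(1) = ⊕ of these = min[9, -3, 5, 13] = -3.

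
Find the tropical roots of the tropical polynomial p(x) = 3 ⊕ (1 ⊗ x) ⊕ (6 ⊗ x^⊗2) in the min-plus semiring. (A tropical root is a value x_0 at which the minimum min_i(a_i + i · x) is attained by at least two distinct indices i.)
Roots: {-5, 2}

Each tropical root is a break point of the lower envelope of the lines y = a_i + i · x (there are 3 lines, with slopes 0, 1, ..., 2). Only the lines that attain the minimum somewhere contribute to roots; other lines are dominated. Here the surviving (envelope) indices are i = 2, i = 1, i = 0.
Intersections between consecutive envelope lines give the roots: for adjacent envelope indices i < j the intersection is x = (a_i − a_j) / (j − i). Reading off the sorted break points: {-5, 2}.
Verification: at each break x_0, at least two indices attain the minimum of min_i(a_i + i · x_0).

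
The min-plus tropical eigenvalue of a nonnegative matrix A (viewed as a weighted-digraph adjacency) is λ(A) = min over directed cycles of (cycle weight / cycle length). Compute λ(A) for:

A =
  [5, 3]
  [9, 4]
λ(A) = 4

Enumerate directed cycles and compute their means (weight / length). Sample:
  cycle 0 → 0: weight = 5, length = 1, mean = 5/1 ≈ 5.000
  cycle 1 → 1: weight = 4, length = 1, mean = 4/1 ≈ 4.000
  cycle 0 → 1 → 0: weight = 12, length = 2, mean = 12/2 ≈ 6.000
  cycle 1 → 0 → 1: weight = 12, length = 2, mean = 12/2 ≈ 6.000
Minimum mean = 4.000, attained e.g. along the cycle 1 → 1 with weight 4 and length 1. So λ(A) = 4/1 = 4.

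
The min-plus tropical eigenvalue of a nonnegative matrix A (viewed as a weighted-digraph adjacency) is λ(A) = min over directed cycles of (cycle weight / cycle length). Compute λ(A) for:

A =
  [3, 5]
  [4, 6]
λ(A) = 3

Enumerate directed cycles and compute their means (weight / length). Sample:
  cycle 0 → 0: weight = 3, length = 1, mean = 3/1 ≈ 3.000
  cycle 1 → 1: weight = 6, length = 1, mean = 6/1 ≈ 6.000
  cycle 0 → 1 → 0: weight = 9, length = 2, mean = 9/2 ≈ 4.500
  cycle 1 → 0 → 1: weight = 9, length = 2, mean = 9/2 ≈ 4.500
Minimum mean = 3.000, attained e.g. along the cycle 0 → 0 with weight 3 and length 1. So λ(A) = 3/1 = 3.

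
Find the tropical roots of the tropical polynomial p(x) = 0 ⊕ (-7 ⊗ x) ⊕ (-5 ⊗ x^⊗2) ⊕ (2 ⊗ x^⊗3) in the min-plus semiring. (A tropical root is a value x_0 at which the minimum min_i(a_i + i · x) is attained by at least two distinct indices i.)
Roots: {-7, -2, 7}

Each tropical root is a break point of the lower envelope of the lines y = a_i + i · x (there are 4 lines, with slopes 0, 1, ..., 3). Only the lines that attain the minimum somewhere contribute to roots; other lines are dominated. Here the surviving (envelope) indices are i = 3, i = 2, i = 1, i = 0.
Intersections between consecutive envelope lines give the roots: for adjacent envelope indices i < j the intersection is x = (a_i − a_j) / (j − i). Reading off the sorted break points: {-7, -2, 7}.
Verification: at each break x_0, at least two indices attain the minimum of min_i(a_i + i · x_0).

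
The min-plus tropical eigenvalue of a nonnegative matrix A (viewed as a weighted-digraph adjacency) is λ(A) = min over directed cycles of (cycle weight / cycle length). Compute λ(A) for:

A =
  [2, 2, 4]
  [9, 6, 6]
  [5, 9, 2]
λ(A) = 2

Enumerate directed cycles and compute their means (weight / length). Sample:
  cycle 0 → 0: weight = 2, length = 1, mean = 2/1 ≈ 2.000
  cycle 1 → 1: weight = 6, length = 1, mean = 6/1 ≈ 6.000
  cycle 2 → 2: weight = 2, length = 1, mean = 2/1 ≈ 2.000
  cycle 0 → 1 → 0: weight = 11, length = 2, mean = 11/2 ≈ 5.500
  cycle 0 → 2 → 0: weight = 9, length = 2, mean = 9/2 ≈ 4.500
  cycle 1 → 0 → 1: weight = 11, length = 2, mean = 11/2 ≈ 5.500
Minimum mean = 2.000, attained e.g. along the cycle 0 → 0 with weight 2 and length 1. So λ(A) = 2/1 = 2.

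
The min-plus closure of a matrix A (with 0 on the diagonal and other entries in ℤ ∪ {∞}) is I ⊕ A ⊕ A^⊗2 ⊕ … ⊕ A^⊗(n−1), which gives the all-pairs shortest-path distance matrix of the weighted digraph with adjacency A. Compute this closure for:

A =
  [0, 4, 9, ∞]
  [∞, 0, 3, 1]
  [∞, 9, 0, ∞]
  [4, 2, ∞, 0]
Closure =
  [0, 4, 7, 5]
  [5, 0, 3, 1]
  [14, 9, 0, 10]
  [4, 2, 5, 0]

This is the Floyd-Warshall all-pairs shortest-path computation. For each intermediate vertex k = 0, 1, …, 3, update dist[i][j] ← min(dist[i][j], dist[i][k] + dist[k][j]). The final matrix gives, for each (i, j), the minimum total weight of any directed path from i to j (possibly empty when i = j).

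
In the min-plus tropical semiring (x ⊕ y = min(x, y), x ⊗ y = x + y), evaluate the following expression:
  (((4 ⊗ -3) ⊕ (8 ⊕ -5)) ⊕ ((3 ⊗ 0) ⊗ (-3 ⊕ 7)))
(((4 ⊗ -3) ⊕ (8 ⊕ -5)) ⊕ ((3 ⊗ 0) ⊗ (-3 ⊕ 7))) = -5

Expand innermost to outermost. Recall ⊕ takes the minimum of its arguments and ⊗ takes their sum. Working out the expression (((4 ⊗ -3) ⊕ (8 ⊕ -5)) ⊕ ((3 ⊗ 0) ⊗ (-3 ⊕ 7))) gives -5.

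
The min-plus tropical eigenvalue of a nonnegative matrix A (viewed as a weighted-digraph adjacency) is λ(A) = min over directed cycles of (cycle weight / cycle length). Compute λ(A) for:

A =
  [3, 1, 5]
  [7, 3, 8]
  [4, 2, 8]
λ(A) = 3

Enumerate directed cycles and compute their means (weight / length). Sample:
  cycle 0 → 0: weight = 3, length = 1, mean = 3/1 ≈ 3.000
  cycle 1 → 1: weight = 3, length = 1, mean = 3/1 ≈ 3.000
  cycle 2 → 2: weight = 8, length = 1, mean = 8/1 ≈ 8.000
  cycle 0 → 1 → 0: weight = 8, length = 2, mean = 8/2 ≈ 4.000
  cycle 0 → 2 → 0: weight = 9, length = 2, mean = 9/2 ≈ 4.500
  cycle 1 → 0 → 1: weight = 8, length = 2, mean = 8/2 ≈ 4.000
Minimum mean = 3.000, attained e.g. along the cycle 0 → 0 with weight 3 and length 1. So λ(A) = 3/1 = 3.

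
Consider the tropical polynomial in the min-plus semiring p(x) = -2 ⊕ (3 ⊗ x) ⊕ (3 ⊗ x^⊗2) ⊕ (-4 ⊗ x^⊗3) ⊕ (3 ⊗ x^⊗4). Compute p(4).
p(4) = -2

A tropical monomial a ⊗ x^⊗i evaluates to a + i · x. Evaluating each term at x = 4:
  Term 0 contributes -2 + 0 · 4 = -2
  Term 1 contributes 3 + 1 · 4 = 7
  Term 2 contributes 3 + 2 · 4 = 11
  Term 3 contributes -4 + 3 · 4 = 8
  Term 4 contributes 3 + 4 · 4 = 19
p(4) = ⊕ of these = min[-2, 7, 11, 8, 19] = -2.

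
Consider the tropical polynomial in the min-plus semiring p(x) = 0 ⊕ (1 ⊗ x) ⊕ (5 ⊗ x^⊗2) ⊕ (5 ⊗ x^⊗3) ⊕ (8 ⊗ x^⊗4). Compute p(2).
p(2) = 0

A tropical monomial a ⊗ x^⊗i evaluates to a + i · x. Evaluating each term at x = 2:
  Term 0 contributes 0 + 0 · 2 = 0
  Term 1 contributes 1 + 1 · 2 = 3
  Term 2 contributes 5 + 2 · 2 = 9
  Term 3 contributes 5 + 3 · 2 = 11
  Term 4 contributes 8 + 4 · 2 = 16
p(2) = ⊕ of these = min[0, 3, 9, 11, 16] = 0.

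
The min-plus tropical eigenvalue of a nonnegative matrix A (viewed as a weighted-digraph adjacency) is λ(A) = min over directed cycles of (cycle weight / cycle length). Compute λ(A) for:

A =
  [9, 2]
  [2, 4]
λ(A) = 2

Enumerate directed cycles and compute their means (weight / length). Sample:
  cycle 0 → 0: weight = 9, length = 1, mean = 9/1 ≈ 9.000
  cycle 1 → 1: weight = 4, length = 1, mean = 4/1 ≈ 4.000
  cycle 0 → 1 → 0: weight = 4, length = 2, mean = 4/2 ≈ 2.000
  cycle 1 → 0 → 1: weight = 4, length = 2, mean = 4/2 ≈ 2.000
Minimum mean = 2.000, attained e.g. along the cycle 0 → 1 → 0 with weight 4 and length 2. So λ(A) = 4/2 = 2.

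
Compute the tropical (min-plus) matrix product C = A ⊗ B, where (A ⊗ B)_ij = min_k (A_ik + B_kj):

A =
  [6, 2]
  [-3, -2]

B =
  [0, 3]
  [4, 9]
A ⊗ B =
  [6, 9]
  [-3, 0]

Apply the min-plus product entry-by-entry:
  C[0][0] = min over k of (A[0][0] + B[0][0] = 6 + 0 = 6, A[0][1] + B[1][0] = 2 + 4 = 6) = 6 (attained at k = 0)
  C[0][1] = min over k of (A[0][0] + B[0][1] = 6 + 3 = 9, A[0][1] + B[1][1] = 2 + 9 = 11) = 9 (attained at k = 0)
  C[1][0] = min over k of (A[1][0] + B[0][0] = -3 + 0 = -3, A[1][1] + B[1][0] = -2 + 4 = 2) = -3 (attained at k = 0)
  C[1][1] = min over k of (A[1][0] + B[0][1] = -3 + 3 = 0, A[1][1] + B[1][1] = -2 + 9 = 7) = 0 (attained at k = 0)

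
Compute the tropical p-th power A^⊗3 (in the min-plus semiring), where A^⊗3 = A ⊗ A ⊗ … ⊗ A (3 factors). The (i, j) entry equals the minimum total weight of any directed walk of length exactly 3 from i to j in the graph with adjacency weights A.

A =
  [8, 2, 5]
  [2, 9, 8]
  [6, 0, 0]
A^⊗3 =
  [7, 5, 5]
  [6, 7, 7]
  [2, 0, 0]

Each entry (A^⊗3)_ij equals the minimum over all length-3 walks i = v_0 → v_1 → … → v_3 = j of Σ_t A[v_t][v_{t+1}]. For example, for (i, j) = (0, 2) we minimise over 9 possible intermediate vertex sequences; the minimum is 5, attained along the walk 0 → 2 → 2 → 2.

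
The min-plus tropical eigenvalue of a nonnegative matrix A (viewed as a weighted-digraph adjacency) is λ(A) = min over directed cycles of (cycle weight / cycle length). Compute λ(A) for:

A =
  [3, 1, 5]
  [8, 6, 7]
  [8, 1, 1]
λ(A) = 1

Enumerate directed cycles and compute their means (weight / length). Sample:
  cycle 0 → 0: weight = 3, length = 1, mean = 3/1 ≈ 3.000
  cycle 1 → 1: weight = 6, length = 1, mean = 6/1 ≈ 6.000
  cycle 2 → 2: weight = 1, length = 1, mean = 1/1 ≈ 1.000
  cycle 0 → 1 → 0: weight = 9, length = 2, mean = 9/2 ≈ 4.500
  cycle 0 → 2 → 0: weight = 13, length = 2, mean = 13/2 ≈ 6.500
  cycle 1 → 0 → 1: weight = 9, length = 2, mean = 9/2 ≈ 4.500
Minimum mean = 1.000, attained e.g. along the cycle 2 → 2 with weight 1 and length 1. So λ(A) = 1/1 = 1.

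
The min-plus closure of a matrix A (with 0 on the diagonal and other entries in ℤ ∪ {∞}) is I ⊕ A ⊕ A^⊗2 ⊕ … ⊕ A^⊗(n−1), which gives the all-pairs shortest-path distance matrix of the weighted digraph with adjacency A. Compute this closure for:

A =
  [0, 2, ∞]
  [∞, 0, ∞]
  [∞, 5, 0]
Closure =
  [0, 2, ∞]
  [∞, 0, ∞]
  [∞, 5, 0]

This is the Floyd-Warshall all-pairs shortest-path computation. For each intermediate vertex k = 0, 1, …, 2, update dist[i][j] ← min(dist[i][j], dist[i][k] + dist[k][j]). The final matrix gives, for each (i, j), the minimum total weight of any directed path from i to j (possibly empty when i = j).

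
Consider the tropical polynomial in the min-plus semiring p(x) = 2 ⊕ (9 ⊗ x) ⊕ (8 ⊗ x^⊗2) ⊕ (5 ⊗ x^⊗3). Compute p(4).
p(4) = 2

A tropical monomial a ⊗ x^⊗i evaluates to a + i · x. Evaluating each term at x = 4:
  Term 0 contributes 2 + 0 · 4 = 2
  Term 1 contributes 9 + 1 · 4 = 13
  Term 2 contributes 8 + 2 · 4 = 16
  Term 3 contributes 5 + 3 · 4 = 17
p(4) = ⊕ of these = min[2, 13, 16, 17] = 2.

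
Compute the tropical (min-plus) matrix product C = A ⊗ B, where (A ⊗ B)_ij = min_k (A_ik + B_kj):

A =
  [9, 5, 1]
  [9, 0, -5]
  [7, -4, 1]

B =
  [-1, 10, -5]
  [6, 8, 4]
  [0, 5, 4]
A ⊗ B =
  [1, 6, 4]
  [-5, 0, -1]
  [1, 4, 0]

Apply the min-plus product entry-by-entry:
  C[0][0] = min over k of (A[0][0] + B[0][0] = 9 + -1 = 8, A[0][1] + B[1][0] = 5 + 6 = 11, A[0][2] + B[2][0] = 1 + 0 = 1) = 1 (attained at k = 2)
  C[0][1] = min over k of (A[0][0] + B[0][1] = 9 + 10 = 19, A[0][1] + B[1][1] = 5 + 8 = 13, A[0][2] + B[2][1] = 1 + 5 = 6) = 6 (attained at k = 2)
  C[0][2] = min over k of (A[0][0] + B[0][2] = 9 + -5 = 4, A[0][1] + B[1][2] = 5 + 4 = 9, A[0][2] + B[2][2] = 1 + 4 = 5) = 4 (attained at k = 0)
  C[1][0] = min over k of (A[1][0] + B[0][0] = 9 + -1 = 8, A[1][1] + B[1][0] = 0 + 6 = 6, A[1][2] + B[2][0] = -5 + 0 = -5) = -5 (attained at k = 2)
  C[1][1] = min over k of (A[1][0] + B[0][1] = 9 + 10 = 19, A[1][1] + B[1][1] = 0 + 8 = 8, A[1][2] + B[2][1] = -5 + 5 = 0) = 0 (attained at k = 2)
  C[1][2] = min over k of (A[1][0] + B[0][2] = 9 + -5 = 4, A[1][1] + B[1][2] = 0 + 4 = 4, A[1][2] + B[2][2] = -5 + 4 = -1) = -1 (attained at k = 2)
  C[2][0] = min over k of (A[2][0] + B[0][0] = 7 + -1 = 6, A[2][1] + B[1][0] = -4 + 6 = 2, A[2][2] + B[2][0] = 1 + 0 = 1) = 1 (attained at k = 2)
  C[2][1] = min over k of (A[2][0] + B[0][1] = 7 + 10 = 17, A[2][1] + B[1][1] = -4 + 8 = 4, A[2][2] + B[2][1] = 1 + 5 = 6) = 4 (attained at k = 1)
  C[2][2] = min over k of (A[2][0] + B[0][2] = 7 + -5 = 2, A[2][1] + B[1][2] = -4 + 4 = 0, A[2][2] + B[2][2] = 1 + 4 = 5) = 0 (attained at k = 1)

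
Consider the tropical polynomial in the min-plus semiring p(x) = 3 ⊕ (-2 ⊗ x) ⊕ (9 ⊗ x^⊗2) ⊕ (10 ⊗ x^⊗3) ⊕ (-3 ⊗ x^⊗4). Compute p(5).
p(5) = 3

A tropical monomial a ⊗ x^⊗i evaluates to a + i · x. Evaluating each term at x = 5:
  Term 0 contributes 3 + 0 · 5 = 3
  Term 1 contributes -2 + 1 · 5 = 3
  Term 2 contributes 9 + 2 · 5 = 19
  Term 3 contributes 10 + 3 · 5 = 25
  Term 4 contributes -3 + 4 · 5 = 17
p(5) = ⊕ of these = min[3, 3, 19, 25, 17] = 3.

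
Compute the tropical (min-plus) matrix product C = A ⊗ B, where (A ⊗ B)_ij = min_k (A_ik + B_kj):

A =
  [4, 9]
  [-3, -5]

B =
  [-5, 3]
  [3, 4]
A ⊗ B =
  [-1, 7]
  [-8, -1]

Apply the min-plus product entry-by-entry:
  C[0][0] = min over k of (A[0][0] + B[0][0] = 4 + -5 = -1, A[0][1] + B[1][0] = 9 + 3 = 12) = -1 (attained at k = 0)
  C[0][1] = min over k of (A[0][0] + B[0][1] = 4 + 3 = 7, A[0][1] + B[1][1] = 9 + 4 = 13) = 7 (attained at k = 0)
  C[1][0] = min over k of (A[1][0] + B[0][0] = -3 + -5 = -8, A[1][1] + B[1][0] = -5 + 3 = -2) = -8 (attained at k = 0)
  C[1][1] = min over k of (A[1][0] + B[0][1] = -3 + 3 = 0, A[1][1] + B[1][1] = -5 + 4 = -1) = -1 (attained at k = 1)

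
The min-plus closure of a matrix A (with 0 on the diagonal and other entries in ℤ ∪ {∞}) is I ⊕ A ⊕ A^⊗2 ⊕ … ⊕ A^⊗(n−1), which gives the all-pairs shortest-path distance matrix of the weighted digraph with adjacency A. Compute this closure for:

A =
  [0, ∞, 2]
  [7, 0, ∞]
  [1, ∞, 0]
Closure =
  [0, ∞, 2]
  [7, 0, 9]
  [1, ∞, 0]

This is the Floyd-Warshall all-pairs shortest-path computation. For each intermediate vertex k = 0, 1, …, 2, update dist[i][j] ← min(dist[i][j], dist[i][k] + dist[k][j]). The final matrix gives, for each (i, j), the minimum total weight of any directed path from i to j (possibly empty when i = j).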